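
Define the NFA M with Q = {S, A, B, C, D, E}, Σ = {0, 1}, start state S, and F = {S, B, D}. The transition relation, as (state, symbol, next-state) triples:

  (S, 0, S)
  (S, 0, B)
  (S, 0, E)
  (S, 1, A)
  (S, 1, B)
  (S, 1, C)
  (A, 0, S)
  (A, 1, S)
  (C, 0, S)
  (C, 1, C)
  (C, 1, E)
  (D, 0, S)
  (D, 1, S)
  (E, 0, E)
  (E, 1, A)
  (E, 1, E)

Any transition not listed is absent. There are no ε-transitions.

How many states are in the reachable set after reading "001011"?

4

Start in {S}.
Read '0': S→{S, B, E}; now {S, B, E}.
Read '0': S→{S, B, E}, B→∅, E→{E}; now {S, B, E}.
Read '1': S→{A, B, C}, B→∅, E→{A, E}; now {A, B, C, E}.
Read '0': A→{S}, B→∅, C→{S}, E→{E}; now {S, E}.
Read '1': S→{A, B, C}, E→{A, E}; now {A, B, C, E}.
Read '1': A→{S}, B→∅, C→{C, E}, E→{A, E}; now {S, A, C, E}.
That set has 4 states.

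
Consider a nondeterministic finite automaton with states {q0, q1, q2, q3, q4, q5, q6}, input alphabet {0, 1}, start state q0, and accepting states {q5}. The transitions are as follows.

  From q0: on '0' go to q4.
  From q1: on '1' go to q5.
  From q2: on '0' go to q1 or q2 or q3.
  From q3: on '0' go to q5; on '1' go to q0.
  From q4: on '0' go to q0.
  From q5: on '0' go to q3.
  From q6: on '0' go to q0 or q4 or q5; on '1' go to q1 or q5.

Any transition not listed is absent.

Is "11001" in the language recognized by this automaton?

No

Start in {q0}.
Read '1': q0→∅; now ∅.
The set is empty and remains empty for the remaining 4 symbols.
The final set ∅ contains no accepting state.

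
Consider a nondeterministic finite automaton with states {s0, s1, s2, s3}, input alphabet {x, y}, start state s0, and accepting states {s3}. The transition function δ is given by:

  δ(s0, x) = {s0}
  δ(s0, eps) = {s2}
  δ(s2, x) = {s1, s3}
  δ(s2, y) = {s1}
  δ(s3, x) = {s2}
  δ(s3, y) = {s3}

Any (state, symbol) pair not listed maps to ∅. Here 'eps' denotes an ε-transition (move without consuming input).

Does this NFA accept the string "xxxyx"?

Start: ε-closure({s0}) = {s0, s2}.
Read 'x': s0→{s0}, s2→{s1, s3}; union {s0, s1, s3}; ε-closure = {s0, s1, s2, s3}.
Read 'x': s0→{s0}, s1→∅, s2→{s1, s3}, s3→{s2}; now {s0, s1, s2, s3}.
Read 'x': s0→{s0}, s1→∅, s2→{s1, s3}, s3→{s2}; now {s0, s1, s2, s3}.
Read 'y': s0→∅, s1→∅, s2→{s1}, s3→{s3}; now {s1, s3}.
Read 'x': s1→∅, s3→{s2}; now {s2}.
The final set {s2} contains no accepting state.

No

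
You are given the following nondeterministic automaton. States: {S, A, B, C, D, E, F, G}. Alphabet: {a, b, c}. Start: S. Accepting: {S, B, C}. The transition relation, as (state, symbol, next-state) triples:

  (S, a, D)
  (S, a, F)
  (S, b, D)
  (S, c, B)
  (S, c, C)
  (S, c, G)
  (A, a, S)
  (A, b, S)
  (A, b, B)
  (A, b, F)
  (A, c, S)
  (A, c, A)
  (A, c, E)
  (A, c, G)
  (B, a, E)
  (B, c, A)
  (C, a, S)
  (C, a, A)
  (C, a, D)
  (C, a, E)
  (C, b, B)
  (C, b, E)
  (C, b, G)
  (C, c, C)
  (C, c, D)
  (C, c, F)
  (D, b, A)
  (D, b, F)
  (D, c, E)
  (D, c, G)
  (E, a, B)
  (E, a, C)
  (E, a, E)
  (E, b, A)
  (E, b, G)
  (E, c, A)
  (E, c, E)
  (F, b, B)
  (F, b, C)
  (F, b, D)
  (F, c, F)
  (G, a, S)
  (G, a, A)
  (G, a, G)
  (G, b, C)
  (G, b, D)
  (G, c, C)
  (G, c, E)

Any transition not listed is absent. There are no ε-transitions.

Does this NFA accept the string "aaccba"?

No

Start in {S}.
Read 'a': {S} → {D, F}.
Read 'a': {D, F} → ∅.
The set is empty and remains empty for the remaining 4 symbols.
The final set ∅ contains no accepting state.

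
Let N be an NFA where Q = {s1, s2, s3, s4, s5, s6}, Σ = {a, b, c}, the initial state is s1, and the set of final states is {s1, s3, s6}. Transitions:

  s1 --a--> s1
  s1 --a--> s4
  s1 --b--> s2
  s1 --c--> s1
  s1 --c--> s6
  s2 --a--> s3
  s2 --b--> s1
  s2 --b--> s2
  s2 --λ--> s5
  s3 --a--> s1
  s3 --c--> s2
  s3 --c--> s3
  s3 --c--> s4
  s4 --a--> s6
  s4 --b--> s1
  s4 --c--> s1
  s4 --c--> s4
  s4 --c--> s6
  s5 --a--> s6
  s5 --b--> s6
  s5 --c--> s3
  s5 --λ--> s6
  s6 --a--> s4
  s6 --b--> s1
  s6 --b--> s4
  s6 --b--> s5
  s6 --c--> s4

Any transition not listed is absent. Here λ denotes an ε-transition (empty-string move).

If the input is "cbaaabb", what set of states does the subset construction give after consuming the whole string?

{s1, s2, s4, s5, s6}

Start in {s1}.
Read 'c': {s1} → {s1, s6}.
Read 'b': {s1, s6} → {s1, s2, s4, s5, s6}.
Read 'a': {s1, s2, s4, s5, s6} → {s1, s3, s4, s6}.
Read 'a': {s1, s3, s4, s6} → {s1, s4, s6}.
Read 'a': {s1, s4, s6} → {s1, s4, s6}.
Read 'b': {s1, s4, s6} → {s1, s2, s4, s5, s6}.
Read 'b': {s1, s2, s4, s5, s6} → {s1, s2, s4, s5, s6}.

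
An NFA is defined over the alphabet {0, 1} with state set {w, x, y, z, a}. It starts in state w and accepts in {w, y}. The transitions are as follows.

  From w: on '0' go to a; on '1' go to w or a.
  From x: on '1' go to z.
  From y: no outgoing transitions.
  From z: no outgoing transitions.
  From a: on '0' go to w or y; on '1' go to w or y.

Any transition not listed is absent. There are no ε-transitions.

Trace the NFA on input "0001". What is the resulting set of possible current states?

{w, y}

Start in {w}.
Read '0': w→{a}; now {a}.
Read '0': a→{w, y}; now {w, y}.
Read '0': w→{a}, y→∅; now {a}.
Read '1': a→{w, y}; now {w, y}.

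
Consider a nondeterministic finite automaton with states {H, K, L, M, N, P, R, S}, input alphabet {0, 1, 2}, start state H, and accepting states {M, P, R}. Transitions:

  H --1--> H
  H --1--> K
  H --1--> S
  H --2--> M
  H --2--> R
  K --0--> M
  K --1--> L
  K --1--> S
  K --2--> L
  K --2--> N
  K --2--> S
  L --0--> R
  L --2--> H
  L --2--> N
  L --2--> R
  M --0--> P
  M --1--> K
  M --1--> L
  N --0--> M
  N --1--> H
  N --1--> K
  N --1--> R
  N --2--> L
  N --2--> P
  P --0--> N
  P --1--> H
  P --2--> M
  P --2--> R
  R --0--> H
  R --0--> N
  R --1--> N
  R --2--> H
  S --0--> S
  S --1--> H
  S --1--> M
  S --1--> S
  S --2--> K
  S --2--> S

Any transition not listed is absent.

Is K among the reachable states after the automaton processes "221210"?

Start in {H}.
Read '2': {H} → {M, R}.
Read '2': {M, R} → {H}.
Read '1': {H} → {H, K, S}.
Read '2': {H, K, S} → {K, L, M, N, R, S}.
Read '1': {K, L, M, N, R, S} → {H, K, L, M, N, R, S}.
Read '0': {H, K, L, M, N, R, S} → {H, M, N, P, R, S}.
State K is not in {H, M, N, P, R, S}.

No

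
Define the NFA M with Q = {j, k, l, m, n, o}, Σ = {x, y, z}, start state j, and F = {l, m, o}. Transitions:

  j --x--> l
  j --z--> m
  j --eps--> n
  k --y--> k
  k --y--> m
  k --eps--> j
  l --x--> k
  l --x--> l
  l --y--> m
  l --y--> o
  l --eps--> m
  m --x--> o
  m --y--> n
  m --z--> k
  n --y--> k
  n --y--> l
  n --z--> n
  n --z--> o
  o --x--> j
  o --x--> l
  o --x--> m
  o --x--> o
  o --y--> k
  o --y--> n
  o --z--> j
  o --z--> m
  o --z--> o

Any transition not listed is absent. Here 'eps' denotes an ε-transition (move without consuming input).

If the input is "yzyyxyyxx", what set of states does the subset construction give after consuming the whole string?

{j, k, l, m, n, o}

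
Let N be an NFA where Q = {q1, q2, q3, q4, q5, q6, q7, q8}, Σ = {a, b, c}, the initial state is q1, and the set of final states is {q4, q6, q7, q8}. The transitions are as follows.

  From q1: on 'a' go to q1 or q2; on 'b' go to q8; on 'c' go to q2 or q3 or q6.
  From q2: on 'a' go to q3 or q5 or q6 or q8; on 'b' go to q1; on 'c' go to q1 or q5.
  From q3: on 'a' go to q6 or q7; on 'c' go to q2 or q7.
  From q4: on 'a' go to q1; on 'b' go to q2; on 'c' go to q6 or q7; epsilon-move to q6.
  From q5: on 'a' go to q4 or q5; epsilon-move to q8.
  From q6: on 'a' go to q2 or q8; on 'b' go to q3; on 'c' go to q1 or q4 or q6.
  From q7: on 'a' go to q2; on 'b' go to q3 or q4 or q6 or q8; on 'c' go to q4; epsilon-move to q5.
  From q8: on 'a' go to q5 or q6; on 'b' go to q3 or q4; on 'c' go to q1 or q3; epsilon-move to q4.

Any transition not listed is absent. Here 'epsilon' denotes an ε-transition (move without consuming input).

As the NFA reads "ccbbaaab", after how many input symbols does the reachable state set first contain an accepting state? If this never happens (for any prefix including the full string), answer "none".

Start in {q1}.
Read 'c': q1→{q2, q3, q6}; now {q2, q3, q6}.
None of the earlier sets intersect F, but {q2, q3, q6} does.

1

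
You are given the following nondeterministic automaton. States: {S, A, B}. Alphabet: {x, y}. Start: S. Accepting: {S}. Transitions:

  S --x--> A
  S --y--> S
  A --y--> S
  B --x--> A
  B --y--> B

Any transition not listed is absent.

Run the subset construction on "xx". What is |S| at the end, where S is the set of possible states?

Start in {S}.
Read 'x': S→{A}; now {A}.
Read 'x': A→∅; now ∅.
That set has 0 states.

0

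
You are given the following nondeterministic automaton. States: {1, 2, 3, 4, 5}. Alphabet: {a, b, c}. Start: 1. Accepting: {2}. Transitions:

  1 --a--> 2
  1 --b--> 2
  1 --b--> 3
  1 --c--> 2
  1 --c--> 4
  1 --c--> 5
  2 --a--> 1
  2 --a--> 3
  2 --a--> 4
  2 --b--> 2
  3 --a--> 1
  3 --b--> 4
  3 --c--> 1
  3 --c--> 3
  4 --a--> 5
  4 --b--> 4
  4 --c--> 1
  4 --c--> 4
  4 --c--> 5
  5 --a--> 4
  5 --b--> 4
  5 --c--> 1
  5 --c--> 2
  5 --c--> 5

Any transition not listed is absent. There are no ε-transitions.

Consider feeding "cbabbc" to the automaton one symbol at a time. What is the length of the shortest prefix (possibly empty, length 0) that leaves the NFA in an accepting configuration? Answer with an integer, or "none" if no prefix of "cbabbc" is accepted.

1

Start in {1}.
Read 'c': 1→{2, 4, 5}; now {2, 4, 5}.
None of the earlier sets intersect F, but {2, 4, 5} does.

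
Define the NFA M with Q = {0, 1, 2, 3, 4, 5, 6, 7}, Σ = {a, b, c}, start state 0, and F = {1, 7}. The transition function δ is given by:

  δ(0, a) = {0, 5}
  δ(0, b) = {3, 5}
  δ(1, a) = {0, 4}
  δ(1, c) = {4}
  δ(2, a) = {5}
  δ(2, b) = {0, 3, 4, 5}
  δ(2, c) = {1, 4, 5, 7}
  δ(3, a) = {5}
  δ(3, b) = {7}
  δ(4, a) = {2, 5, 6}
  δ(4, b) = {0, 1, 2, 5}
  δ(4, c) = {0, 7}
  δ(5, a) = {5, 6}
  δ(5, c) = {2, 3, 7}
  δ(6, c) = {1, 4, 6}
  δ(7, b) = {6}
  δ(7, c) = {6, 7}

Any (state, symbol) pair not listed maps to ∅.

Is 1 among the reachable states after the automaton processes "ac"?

No

Start in {0}.
Read 'a': 0→{0, 5}; now {0, 5}.
Read 'c': 0→∅, 5→{2, 3, 7}; now {2, 3, 7}.
State 1 is not in {2, 3, 7}.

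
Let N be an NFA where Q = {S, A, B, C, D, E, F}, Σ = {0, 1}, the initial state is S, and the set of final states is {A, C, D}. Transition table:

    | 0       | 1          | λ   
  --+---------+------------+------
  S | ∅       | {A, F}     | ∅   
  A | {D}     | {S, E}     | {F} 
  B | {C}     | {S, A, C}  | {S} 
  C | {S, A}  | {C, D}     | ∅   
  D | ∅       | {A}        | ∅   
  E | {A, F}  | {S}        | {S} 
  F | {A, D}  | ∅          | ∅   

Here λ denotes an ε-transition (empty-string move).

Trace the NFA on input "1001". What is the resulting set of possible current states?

{S, A, E, F}

Start in {S}.
Read '1': S→{A, F}; now {A, F}.
Read '0': A→{D}, F→{A, D}; union {A, D}; ε-closure = {A, D, F}.
Read '0': A→{D}, D→∅, F→{A, D}; union {A, D}; ε-closure = {A, D, F}.
Read '1': A→{S, E}, D→{A}, F→∅; union {S, A, E}; ε-closure = {S, A, E, F}.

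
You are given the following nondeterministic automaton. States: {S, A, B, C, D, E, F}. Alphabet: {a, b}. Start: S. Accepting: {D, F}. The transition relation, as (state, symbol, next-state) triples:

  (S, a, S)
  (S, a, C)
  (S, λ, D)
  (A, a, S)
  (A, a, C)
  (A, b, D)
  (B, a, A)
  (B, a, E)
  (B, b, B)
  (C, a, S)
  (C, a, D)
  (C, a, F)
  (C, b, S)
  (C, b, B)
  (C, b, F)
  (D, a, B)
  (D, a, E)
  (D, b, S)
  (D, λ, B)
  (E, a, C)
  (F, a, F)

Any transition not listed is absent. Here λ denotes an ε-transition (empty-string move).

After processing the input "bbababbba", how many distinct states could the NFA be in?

6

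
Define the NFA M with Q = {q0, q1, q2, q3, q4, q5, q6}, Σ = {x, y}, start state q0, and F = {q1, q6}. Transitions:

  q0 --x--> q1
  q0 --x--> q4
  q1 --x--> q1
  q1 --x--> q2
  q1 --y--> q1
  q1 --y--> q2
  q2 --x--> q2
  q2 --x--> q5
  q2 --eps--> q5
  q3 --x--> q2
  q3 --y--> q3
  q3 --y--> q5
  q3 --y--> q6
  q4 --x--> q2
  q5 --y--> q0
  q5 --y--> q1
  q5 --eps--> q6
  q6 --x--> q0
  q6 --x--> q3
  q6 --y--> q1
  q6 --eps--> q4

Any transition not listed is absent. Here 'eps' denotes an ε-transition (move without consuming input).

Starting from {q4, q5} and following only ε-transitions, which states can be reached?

{q4, q5, q6}

Begin with {q4, q5}.
ε-move q5 → q6; add q6.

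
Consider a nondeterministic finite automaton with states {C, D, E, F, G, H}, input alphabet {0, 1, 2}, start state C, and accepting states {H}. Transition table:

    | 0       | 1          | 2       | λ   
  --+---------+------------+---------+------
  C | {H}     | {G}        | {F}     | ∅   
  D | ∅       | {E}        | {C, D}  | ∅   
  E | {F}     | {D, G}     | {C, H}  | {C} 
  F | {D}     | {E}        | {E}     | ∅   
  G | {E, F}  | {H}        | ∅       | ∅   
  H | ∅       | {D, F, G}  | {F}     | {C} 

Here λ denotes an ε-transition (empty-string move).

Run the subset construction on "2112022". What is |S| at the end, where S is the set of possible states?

2

Start in {C}.
Read '2': {C} → {F}.
Read '1': {F} → {C, E}.
Read '1': {C, E} → {D, G}.
Read '2': {D, G} → {C, D}.
Read '0': {C, D} → {C, H}.
Read '2': {C, H} → {F}.
Read '2': {F} → {C, E}.
That set has 2 states.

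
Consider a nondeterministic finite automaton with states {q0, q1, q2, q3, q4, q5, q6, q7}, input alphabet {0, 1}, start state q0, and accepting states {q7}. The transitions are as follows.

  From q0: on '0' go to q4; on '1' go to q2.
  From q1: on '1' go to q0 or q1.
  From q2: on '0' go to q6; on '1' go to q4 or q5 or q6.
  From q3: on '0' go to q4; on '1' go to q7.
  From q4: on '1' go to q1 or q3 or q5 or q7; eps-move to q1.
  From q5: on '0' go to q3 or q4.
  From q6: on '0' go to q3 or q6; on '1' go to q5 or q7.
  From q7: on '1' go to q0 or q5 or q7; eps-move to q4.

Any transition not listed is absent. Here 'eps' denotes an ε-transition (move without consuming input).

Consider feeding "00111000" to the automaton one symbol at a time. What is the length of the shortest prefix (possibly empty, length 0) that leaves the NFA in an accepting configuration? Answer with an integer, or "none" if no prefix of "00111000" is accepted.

Start in {q0}.
Read '0': q0→{q4}; union {q4}; ε-closure = {q1, q4}.
Read '0': q1→∅, q4→∅; now ∅.
The set is empty and remains empty for the remaining 6 symbols.
No reachable set along the way intersects F.

none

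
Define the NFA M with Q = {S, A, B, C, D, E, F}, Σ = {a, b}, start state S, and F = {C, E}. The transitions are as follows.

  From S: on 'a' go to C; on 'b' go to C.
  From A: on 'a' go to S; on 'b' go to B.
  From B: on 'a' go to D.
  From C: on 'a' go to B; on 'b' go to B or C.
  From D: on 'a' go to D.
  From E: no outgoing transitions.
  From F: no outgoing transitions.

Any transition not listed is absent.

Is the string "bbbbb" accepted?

Start in {S}.
Read 'b': {S} → {C}.
Read 'b': {C} → {B, C}.
Read 'b': {B, C} → {B, C}.
Read 'b': {B, C} → {B, C}.
Read 'b': {B, C} → {B, C}.
The final set {B, C} contains the accepting state C.

Yes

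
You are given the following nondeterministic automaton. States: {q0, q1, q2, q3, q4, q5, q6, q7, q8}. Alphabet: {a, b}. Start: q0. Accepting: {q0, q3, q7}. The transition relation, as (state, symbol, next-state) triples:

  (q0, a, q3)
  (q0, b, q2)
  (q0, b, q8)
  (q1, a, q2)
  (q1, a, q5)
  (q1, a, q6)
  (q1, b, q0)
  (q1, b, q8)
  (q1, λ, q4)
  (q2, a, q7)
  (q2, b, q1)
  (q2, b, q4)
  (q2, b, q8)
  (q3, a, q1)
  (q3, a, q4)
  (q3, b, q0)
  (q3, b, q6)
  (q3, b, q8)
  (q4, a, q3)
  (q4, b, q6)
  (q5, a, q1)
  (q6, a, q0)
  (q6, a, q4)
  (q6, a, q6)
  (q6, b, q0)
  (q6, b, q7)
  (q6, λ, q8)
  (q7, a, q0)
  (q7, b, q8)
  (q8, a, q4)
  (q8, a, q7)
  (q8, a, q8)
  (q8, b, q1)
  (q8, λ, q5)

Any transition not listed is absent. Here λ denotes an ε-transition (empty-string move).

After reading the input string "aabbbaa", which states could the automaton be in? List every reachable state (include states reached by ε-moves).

Start in {q0}.
Read 'a': {q0} → {q3}.
Read 'a': {q3} → {q1, q4}.
Read 'b': {q1, q4} → {q0, q5, q6, q8}.
Read 'b': {q0, q5, q6, q8} → {q0, q1, q2, q4, q5, q7, q8}.
Read 'b': {q0, q1, q2, q4, q5, q7, q8} → {q0, q1, q2, q4, q5, q6, q8}.
Read 'a': {q0, q1, q2, q4, q5, q6, q8} → {q0, q1, q2, q3, q4, q5, q6, q7, q8}.
Read 'a': {q0, q1, q2, q3, q4, q5, q6, q7, q8} → {q0, q1, q2, q3, q4, q5, q6, q7, q8}.

{q0, q1, q2, q3, q4, q5, q6, q7, q8}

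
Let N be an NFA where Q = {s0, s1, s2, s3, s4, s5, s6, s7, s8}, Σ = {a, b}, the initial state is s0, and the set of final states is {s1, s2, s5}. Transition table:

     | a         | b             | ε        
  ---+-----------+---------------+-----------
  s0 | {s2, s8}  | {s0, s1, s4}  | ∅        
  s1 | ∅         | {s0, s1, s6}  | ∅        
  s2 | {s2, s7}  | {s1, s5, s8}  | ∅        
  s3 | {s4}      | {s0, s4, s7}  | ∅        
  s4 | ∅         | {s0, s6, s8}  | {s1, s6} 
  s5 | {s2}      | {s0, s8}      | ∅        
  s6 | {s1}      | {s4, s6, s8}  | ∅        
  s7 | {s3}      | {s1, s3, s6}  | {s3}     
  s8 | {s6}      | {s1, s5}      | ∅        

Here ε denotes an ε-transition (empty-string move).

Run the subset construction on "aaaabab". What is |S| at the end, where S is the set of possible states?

8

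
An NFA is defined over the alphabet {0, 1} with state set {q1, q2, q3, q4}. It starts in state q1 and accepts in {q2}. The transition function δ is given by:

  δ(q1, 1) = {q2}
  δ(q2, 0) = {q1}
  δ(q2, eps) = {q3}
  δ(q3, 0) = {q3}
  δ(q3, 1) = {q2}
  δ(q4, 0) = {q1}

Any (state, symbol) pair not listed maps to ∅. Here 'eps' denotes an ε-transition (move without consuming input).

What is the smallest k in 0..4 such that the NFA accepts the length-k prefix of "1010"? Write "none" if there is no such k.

Start in {q1}.
Read '1': q1→{q2}; union {q2}; ε-closure = {q2, q3}.
None of the earlier sets intersect F, but {q2, q3} does.

1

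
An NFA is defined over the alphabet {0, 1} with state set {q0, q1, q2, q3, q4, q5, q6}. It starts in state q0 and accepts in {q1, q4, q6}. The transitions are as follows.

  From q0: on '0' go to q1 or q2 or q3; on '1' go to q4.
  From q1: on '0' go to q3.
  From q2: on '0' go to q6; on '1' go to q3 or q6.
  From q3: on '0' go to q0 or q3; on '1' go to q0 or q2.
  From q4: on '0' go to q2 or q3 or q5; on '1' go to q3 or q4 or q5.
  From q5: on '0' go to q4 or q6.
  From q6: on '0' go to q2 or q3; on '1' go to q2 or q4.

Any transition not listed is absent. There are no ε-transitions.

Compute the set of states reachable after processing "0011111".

Start in {q0}.
Read '0': q0→{q1, q2, q3}; now {q1, q2, q3}.
Read '0': q1→{q3}, q2→{q6}, q3→{q0, q3}; now {q0, q3, q6}.
Read '1': q0→{q4}, q3→{q0, q2}, q6→{q2, q4}; now {q0, q2, q4}.
Read '1': q0→{q4}, q2→{q3, q6}, q4→{q3, q4, q5}; now {q3, q4, q5, q6}.
Read '1': q3→{q0, q2}, q4→{q3, q4, q5}, q5→∅, q6→{q2, q4}; now {q0, q2, q3, q4, q5}.
Read '1': q0→{q4}, q2→{q3, q6}, q3→{q0, q2}, q4→{q3, q4, q5}, q5→∅; now {q0, q2, q3, q4, q5, q6}.
Read '1': q0→{q4}, q2→{q3, q6}, q3→{q0, q2}, q4→{q3, q4, q5}, q5→∅, q6→{q2, q4}; now {q0, q2, q3, q4, q5, q6}.

{q0, q2, q3, q4, q5, q6}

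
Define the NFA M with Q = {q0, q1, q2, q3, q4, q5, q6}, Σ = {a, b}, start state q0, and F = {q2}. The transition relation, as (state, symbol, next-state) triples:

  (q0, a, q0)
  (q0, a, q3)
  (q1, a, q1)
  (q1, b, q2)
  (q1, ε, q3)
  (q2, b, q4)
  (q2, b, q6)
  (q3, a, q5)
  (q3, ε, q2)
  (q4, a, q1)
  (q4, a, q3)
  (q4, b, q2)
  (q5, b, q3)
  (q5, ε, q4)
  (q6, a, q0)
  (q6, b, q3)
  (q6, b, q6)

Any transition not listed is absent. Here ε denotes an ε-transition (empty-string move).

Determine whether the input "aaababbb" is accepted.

Yes

Start in {q0}.
Read 'a': q0→{q0, q3}; union {q0, q3}; ε-closure = {q0, q2, q3}.
Read 'a': q0→{q0, q3}, q2→∅, q3→{q5}; union {q0, q3, q5}; ε-closure = {q0, q2, q3, q4, q5}.
Read 'a': q0→{q0, q3}, q2→∅, q3→{q5}, q4→{q1, q3}, q5→∅; union {q0, q1, q3, q5}; ε-closure = {q0, q1, q2, q3, q4, q5}.
Read 'b': q0→∅, q1→{q2}, q2→{q4, q6}, q3→∅, q4→{q2}, q5→{q3}; now {q2, q3, q4, q6}.
Read 'a': q2→∅, q3→{q5}, q4→{q1, q3}, q6→{q0}; union {q0, q1, q3, q5}; ε-closure = {q0, q1, q2, q3, q4, q5}.
Read 'b': q0→∅, q1→{q2}, q2→{q4, q6}, q3→∅, q4→{q2}, q5→{q3}; now {q2, q3, q4, q6}.
Read 'b': q2→{q4, q6}, q3→∅, q4→{q2}, q6→{q3, q6}; now {q2, q3, q4, q6}.
Read 'b': q2→{q4, q6}, q3→∅, q4→{q2}, q6→{q3, q6}; now {q2, q3, q4, q6}.
The final set {q2, q3, q4, q6} contains the accepting state q2.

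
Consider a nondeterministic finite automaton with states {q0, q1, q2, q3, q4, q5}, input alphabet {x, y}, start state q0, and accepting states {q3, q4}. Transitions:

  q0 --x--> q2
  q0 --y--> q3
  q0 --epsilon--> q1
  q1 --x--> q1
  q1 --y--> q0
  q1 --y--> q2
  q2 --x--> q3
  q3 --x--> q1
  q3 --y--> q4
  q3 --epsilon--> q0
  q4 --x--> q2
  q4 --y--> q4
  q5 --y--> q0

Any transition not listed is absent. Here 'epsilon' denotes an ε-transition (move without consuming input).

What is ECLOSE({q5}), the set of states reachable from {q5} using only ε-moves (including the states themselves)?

{q5}

Begin with {q5}.
No ε-moves leave this set, so the closure equals the set itself.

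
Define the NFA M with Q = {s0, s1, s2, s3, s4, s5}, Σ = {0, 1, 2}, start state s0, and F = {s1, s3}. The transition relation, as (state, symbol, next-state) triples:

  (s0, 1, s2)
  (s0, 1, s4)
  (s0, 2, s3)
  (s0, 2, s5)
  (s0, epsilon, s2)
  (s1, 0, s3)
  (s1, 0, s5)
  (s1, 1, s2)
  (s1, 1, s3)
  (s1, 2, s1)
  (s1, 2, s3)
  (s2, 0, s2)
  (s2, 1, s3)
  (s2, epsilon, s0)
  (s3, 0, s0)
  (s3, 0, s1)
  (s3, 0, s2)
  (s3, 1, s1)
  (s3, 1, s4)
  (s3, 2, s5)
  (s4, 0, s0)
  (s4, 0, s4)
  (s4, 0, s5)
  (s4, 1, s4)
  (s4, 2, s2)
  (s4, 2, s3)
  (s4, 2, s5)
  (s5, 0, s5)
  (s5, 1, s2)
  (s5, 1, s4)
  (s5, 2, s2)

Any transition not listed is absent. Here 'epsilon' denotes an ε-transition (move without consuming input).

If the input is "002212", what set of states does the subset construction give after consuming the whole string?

{s0, s2, s3, s5}

Start: ε-closure({s0}) = {s0, s2}.
Read '0': {s0, s2} → {s0, s2}.
Read '0': {s0, s2} → {s0, s2}.
Read '2': {s0, s2} → {s3, s5}.
Read '2': {s3, s5} → {s0, s2, s5}.
Read '1': {s0, s2, s5} → {s0, s2, s3, s4}.
Read '2': {s0, s2, s3, s4} → {s0, s2, s3, s5}.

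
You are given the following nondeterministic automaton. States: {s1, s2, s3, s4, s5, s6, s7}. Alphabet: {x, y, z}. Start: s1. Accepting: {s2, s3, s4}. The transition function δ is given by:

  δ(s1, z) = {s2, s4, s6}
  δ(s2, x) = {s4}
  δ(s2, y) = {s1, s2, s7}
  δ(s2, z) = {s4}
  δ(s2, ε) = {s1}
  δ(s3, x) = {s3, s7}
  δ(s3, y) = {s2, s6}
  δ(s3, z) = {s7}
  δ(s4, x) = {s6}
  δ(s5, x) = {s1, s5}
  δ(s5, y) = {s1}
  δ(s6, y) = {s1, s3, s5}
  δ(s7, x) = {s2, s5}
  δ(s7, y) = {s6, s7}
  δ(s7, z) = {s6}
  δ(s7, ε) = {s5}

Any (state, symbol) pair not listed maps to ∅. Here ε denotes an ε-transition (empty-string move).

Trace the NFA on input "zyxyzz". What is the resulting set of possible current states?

{s1, s2, s4, s6}

Start in {s1}.
Read 'z': {s1} → {s1, s2, s4, s6}.
Read 'y': {s1, s2, s4, s6} → {s1, s2, s3, s5, s7}.
Read 'x': {s1, s2, s3, s5, s7} → {s1, s2, s3, s4, s5, s7}.
Read 'y': {s1, s2, s3, s4, s5, s7} → {s1, s2, s5, s6, s7}.
Read 'z': {s1, s2, s5, s6, s7} → {s1, s2, s4, s6}.
Read 'z': {s1, s2, s4, s6} → {s1, s2, s4, s6}.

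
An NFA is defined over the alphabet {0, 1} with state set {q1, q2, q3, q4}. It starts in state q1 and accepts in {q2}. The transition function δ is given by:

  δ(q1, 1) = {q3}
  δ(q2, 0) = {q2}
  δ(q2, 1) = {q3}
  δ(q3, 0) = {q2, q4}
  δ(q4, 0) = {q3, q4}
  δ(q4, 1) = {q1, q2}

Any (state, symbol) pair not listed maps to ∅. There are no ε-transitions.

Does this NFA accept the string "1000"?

Start in {q1}.
Read '1': q1→{q3}; now {q3}.
Read '0': q3→{q2, q4}; now {q2, q4}.
Read '0': q2→{q2}, q4→{q3, q4}; now {q2, q3, q4}.
Read '0': q2→{q2}, q3→{q2, q4}, q4→{q3, q4}; now {q2, q3, q4}.
The final set {q2, q3, q4} contains the accepting state q2.

Yes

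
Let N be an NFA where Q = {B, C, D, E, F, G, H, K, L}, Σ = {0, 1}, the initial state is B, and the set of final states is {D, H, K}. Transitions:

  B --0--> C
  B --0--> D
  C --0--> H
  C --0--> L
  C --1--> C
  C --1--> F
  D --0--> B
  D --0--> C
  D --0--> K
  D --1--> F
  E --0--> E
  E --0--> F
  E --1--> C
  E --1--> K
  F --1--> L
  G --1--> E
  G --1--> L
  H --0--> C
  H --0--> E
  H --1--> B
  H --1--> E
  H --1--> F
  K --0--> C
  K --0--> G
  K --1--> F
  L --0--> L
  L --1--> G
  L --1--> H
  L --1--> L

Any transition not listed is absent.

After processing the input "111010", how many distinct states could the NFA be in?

0

Start in {B}.
Read '1': B→∅; now ∅.
The set is empty and remains empty for the remaining 5 symbols.
That set has 0 states.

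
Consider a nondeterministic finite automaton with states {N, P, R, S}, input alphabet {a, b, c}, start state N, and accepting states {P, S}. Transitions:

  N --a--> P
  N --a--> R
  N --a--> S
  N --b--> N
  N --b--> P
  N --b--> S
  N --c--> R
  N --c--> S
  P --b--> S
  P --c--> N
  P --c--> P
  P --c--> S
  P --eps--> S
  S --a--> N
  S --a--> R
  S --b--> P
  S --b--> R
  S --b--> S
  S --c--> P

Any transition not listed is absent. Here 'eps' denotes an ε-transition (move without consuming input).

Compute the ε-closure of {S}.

Begin with {S}.
No ε-moves leave this set, so the closure equals the set itself.

{S}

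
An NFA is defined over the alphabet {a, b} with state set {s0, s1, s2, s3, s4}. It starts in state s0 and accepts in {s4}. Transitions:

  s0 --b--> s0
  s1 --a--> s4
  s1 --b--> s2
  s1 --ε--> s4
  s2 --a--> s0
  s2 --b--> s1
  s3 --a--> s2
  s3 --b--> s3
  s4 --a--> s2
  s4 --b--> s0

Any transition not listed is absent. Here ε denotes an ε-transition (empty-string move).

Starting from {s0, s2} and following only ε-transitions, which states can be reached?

Begin with {s0, s2}.
No ε-moves leave this set, so the closure equals the set itself.

{s0, s2}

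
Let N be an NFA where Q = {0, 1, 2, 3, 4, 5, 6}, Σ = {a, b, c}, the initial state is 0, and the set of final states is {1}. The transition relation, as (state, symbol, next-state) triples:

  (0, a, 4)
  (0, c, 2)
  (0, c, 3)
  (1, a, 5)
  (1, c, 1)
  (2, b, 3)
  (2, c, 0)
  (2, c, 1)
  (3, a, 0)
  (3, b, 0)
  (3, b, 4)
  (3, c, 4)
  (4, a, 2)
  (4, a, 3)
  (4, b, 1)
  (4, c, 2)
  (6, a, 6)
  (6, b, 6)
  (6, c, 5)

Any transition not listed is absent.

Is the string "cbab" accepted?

Start in {0}.
Read 'c': 0→{2, 3}; now {2, 3}.
Read 'b': 2→{3}, 3→{0, 4}; now {0, 3, 4}.
Read 'a': 0→{4}, 3→{0}, 4→{2, 3}; now {0, 2, 3, 4}.
Read 'b': 0→∅, 2→{3}, 3→{0, 4}, 4→{1}; now {0, 1, 3, 4}.
The final set {0, 1, 3, 4} contains the accepting state 1.

Yes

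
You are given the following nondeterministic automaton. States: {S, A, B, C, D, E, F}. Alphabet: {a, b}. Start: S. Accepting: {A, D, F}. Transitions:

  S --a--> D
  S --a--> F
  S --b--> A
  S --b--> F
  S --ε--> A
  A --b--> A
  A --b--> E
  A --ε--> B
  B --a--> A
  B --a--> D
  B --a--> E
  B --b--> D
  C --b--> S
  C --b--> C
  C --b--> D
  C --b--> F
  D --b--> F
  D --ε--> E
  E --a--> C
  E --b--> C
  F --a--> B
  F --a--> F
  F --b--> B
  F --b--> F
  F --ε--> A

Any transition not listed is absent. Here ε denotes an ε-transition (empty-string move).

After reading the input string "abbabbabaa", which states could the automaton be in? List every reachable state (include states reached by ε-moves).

{A, B, C, D, E, F}

Start: ε-closure({S}) = {S, A, B}.
Read 'a': S→{D, F}, A→∅, B→{A, D, E}; union {A, D, E, F}; ε-closure = {A, B, D, E, F}.
Read 'b': A→{A, E}, B→{D}, D→{F}, E→{C}, F→{B, F}; now {A, B, C, D, E, F}.
Read 'b': A→{A, E}, B→{D}, C→{S, C, D, F}, D→{F}, E→{C}, F→{B, F}; now {S, A, B, C, D, E, F}.
Read 'a': S→{D, F}, A→∅, B→{A, D, E}, C→∅, D→∅, E→{C}, F→{B, F}; now {A, B, C, D, E, F}.
Read 'b': A→{A, E}, B→{D}, C→{S, C, D, F}, D→{F}, E→{C}, F→{B, F}; now {S, A, B, C, D, E, F}.
Read 'b': S→{A, F}, A→{A, E}, B→{D}, C→{S, C, D, F}, D→{F}, E→{C}, F→{B, F}; now {S, A, B, C, D, E, F}.
Read 'a': S→{D, F}, A→∅, B→{A, D, E}, C→∅, D→∅, E→{C}, F→{B, F}; now {A, B, C, D, E, F}.
Read 'b': A→{A, E}, B→{D}, C→{S, C, D, F}, D→{F}, E→{C}, F→{B, F}; now {S, A, B, C, D, E, F}.
Read 'a': S→{D, F}, A→∅, B→{A, D, E}, C→∅, D→∅, E→{C}, F→{B, F}; now {A, B, C, D, E, F}.
Read 'a': A→∅, B→{A, D, E}, C→∅, D→∅, E→{C}, F→{B, F}; now {A, B, C, D, E, F}.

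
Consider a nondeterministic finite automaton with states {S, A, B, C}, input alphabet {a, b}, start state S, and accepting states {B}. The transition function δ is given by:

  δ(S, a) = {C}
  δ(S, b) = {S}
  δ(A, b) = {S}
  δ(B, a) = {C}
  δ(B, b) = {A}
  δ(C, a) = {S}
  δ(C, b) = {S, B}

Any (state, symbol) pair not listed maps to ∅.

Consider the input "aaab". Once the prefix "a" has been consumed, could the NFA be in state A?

Start in {S}.
Read 'a': {S} → {C}.
State A is not in {C}.

No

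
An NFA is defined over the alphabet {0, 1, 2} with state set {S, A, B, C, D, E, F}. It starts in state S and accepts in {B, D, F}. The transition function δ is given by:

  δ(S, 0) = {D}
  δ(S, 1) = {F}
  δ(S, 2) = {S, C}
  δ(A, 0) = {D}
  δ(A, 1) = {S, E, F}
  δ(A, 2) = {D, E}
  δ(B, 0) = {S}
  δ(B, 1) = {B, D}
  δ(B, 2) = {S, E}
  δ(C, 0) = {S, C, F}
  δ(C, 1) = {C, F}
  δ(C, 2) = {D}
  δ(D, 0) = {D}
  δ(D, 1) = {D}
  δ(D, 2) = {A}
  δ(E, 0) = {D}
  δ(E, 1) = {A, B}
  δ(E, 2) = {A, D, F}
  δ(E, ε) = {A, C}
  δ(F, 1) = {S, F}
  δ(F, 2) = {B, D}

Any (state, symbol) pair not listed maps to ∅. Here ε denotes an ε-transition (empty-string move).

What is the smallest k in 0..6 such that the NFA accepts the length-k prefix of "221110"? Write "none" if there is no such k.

Start in {S}.
Read '2': {S} → {S, C}.
Read '2': {S, C} → {S, C, D}.
None of the earlier sets intersect F, but {S, C, D} does.

2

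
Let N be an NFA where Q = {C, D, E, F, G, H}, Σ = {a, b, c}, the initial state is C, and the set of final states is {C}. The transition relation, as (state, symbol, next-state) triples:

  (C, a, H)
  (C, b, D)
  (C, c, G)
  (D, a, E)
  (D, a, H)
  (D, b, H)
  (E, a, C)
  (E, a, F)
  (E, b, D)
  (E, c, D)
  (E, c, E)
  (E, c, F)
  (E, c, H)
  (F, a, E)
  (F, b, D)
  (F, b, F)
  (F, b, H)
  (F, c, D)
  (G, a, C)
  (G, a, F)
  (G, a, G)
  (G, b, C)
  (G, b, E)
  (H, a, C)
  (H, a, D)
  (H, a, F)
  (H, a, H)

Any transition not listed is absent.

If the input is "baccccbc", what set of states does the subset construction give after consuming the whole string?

{D}

Start in {C}.
Read 'b': C→{D}; now {D}.
Read 'a': D→{E, H}; now {E, H}.
Read 'c': E→{D, E, F, H}, H→∅; now {D, E, F, H}.
Read 'c': D→∅, E→{D, E, F, H}, F→{D}, H→∅; now {D, E, F, H}.
Read 'c': D→∅, E→{D, E, F, H}, F→{D}, H→∅; now {D, E, F, H}.
Read 'c': D→∅, E→{D, E, F, H}, F→{D}, H→∅; now {D, E, F, H}.
Read 'b': D→{H}, E→{D}, F→{D, F, H}, H→∅; now {D, F, H}.
Read 'c': D→∅, F→{D}, H→∅; now {D}.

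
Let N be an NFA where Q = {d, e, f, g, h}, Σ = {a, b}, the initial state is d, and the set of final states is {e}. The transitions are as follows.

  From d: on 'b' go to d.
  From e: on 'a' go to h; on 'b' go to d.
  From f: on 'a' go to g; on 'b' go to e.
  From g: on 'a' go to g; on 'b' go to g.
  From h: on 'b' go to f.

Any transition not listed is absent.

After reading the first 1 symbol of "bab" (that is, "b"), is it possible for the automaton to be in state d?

Start in {d}.
Read 'b': d→{d}; now {d}.
State d is in {d}.

Yes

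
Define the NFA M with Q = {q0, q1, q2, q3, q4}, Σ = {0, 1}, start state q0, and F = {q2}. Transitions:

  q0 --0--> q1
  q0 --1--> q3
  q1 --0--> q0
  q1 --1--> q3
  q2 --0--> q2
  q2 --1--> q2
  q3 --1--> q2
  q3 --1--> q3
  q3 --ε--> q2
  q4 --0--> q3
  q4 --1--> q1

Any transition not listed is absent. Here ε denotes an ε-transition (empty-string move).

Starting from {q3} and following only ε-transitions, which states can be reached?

Begin with {q3}.
ε-move q3 → q2; add q2.

{q2, q3}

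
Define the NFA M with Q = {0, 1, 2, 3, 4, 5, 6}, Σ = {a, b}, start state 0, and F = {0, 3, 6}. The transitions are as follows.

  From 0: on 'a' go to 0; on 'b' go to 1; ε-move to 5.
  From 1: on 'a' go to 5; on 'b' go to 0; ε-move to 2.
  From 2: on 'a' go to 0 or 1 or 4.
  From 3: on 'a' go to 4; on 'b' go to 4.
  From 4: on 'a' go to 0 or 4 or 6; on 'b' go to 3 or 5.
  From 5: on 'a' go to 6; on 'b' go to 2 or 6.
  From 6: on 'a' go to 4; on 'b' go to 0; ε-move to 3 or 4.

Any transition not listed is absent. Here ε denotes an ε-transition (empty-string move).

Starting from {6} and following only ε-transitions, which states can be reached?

{3, 4, 6}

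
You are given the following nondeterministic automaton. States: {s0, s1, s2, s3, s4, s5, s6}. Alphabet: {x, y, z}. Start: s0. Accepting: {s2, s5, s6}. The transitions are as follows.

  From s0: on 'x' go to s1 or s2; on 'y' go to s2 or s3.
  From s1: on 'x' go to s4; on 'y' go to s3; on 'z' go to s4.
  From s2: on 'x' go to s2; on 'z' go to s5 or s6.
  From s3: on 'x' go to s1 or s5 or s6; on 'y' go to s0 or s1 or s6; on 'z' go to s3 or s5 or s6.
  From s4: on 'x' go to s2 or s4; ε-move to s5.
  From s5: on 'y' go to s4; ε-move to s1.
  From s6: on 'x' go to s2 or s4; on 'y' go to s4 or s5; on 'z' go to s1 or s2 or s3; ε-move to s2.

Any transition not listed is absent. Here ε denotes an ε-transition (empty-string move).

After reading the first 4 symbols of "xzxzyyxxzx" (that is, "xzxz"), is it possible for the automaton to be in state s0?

Start in {s0}.
Read 'x': {s0} → {s1, s2}.
Read 'z': {s1, s2} → {s1, s2, s4, s5, s6}.
Read 'x': {s1, s2, s4, s5, s6} → {s1, s2, s4, s5}.
Read 'z': {s1, s2, s4, s5} → {s1, s2, s4, s5, s6}.
State s0 is not in {s1, s2, s4, s5, s6}.

No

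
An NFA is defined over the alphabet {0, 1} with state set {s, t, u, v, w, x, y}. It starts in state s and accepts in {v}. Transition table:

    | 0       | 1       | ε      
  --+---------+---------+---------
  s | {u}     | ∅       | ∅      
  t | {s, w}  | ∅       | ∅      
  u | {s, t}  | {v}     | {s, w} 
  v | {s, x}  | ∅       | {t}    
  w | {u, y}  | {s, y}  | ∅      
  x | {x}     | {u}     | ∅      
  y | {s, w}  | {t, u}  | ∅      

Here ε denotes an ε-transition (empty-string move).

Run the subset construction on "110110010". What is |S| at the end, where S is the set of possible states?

0

Start in {s}.
Read '1': s→∅; now ∅.
The set is empty and remains empty for the remaining 8 symbols.
That set has 0 states.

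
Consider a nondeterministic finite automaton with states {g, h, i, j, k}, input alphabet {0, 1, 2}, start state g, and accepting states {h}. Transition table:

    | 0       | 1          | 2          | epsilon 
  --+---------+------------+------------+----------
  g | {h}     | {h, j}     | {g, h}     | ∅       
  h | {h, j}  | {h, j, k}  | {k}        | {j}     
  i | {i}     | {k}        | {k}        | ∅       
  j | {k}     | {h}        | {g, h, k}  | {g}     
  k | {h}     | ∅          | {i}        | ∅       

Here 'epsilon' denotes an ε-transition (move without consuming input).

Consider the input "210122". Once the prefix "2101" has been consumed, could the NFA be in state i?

Start in {g}.
Read '2': g→{g, h}; union {g, h}; ε-closure = {g, h, j}.
Read '1': g→{h, j}, h→{h, j, k}, j→{h}; union {h, j, k}; ε-closure = {g, h, j, k}.
Read '0': g→{h}, h→{h, j}, j→{k}, k→{h}; union {h, j, k}; ε-closure = {g, h, j, k}.
Read '1': g→{h, j}, h→{h, j, k}, j→{h}, k→∅; union {h, j, k}; ε-closure = {g, h, j, k}.
State i is not in {g, h, j, k}.

No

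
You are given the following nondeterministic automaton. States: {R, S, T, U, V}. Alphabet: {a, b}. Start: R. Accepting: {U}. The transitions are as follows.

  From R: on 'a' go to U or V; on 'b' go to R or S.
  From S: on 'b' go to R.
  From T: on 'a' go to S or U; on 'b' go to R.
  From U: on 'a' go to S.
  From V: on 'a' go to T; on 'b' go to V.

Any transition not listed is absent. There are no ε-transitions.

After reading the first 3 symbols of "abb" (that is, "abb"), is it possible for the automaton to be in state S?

Start in {R}.
Read 'a': R→{U, V}; now {U, V}.
Read 'b': U→∅, V→{V}; now {V}.
Read 'b': V→{V}; now {V}.
State S is not in {V}.

No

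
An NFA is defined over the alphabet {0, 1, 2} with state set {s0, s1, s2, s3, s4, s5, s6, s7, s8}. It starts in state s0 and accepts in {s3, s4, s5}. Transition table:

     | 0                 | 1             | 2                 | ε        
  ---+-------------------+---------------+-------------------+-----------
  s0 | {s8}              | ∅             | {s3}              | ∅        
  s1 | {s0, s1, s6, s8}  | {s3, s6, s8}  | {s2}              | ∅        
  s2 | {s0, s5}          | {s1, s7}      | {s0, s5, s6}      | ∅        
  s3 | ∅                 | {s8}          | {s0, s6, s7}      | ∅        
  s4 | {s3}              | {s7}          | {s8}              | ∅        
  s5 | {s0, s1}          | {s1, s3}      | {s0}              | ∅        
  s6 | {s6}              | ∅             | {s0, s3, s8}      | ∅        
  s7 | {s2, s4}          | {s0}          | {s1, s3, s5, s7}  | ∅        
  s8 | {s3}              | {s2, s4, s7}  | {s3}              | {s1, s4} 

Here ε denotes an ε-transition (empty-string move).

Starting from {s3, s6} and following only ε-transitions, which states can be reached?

Begin with {s3, s6}.
No ε-moves leave this set, so the closure equals the set itself.

{s3, s6}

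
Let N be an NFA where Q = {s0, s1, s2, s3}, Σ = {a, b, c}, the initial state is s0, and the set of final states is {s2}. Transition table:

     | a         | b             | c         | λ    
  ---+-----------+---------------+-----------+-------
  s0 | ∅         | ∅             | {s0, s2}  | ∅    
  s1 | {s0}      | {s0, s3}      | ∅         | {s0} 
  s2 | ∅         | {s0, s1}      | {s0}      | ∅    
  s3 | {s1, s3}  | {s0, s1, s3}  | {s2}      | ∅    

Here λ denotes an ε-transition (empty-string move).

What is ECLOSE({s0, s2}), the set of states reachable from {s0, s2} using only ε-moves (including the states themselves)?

{s0, s2}

Begin with {s0, s2}.
No ε-moves leave this set, so the closure equals the set itself.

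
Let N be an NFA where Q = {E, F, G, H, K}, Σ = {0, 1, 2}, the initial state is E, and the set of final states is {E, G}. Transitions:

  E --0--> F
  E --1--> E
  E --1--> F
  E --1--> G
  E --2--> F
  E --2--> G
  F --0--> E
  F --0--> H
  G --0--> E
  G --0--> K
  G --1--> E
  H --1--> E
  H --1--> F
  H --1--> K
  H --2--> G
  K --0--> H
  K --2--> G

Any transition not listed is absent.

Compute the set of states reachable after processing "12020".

{E, H, K}

Start in {E}.
Read '1': {E} → {E, F, G}.
Read '2': {E, F, G} → {F, G}.
Read '0': {F, G} → {E, H, K}.
Read '2': {E, H, K} → {F, G}.
Read '0': {F, G} → {E, H, K}.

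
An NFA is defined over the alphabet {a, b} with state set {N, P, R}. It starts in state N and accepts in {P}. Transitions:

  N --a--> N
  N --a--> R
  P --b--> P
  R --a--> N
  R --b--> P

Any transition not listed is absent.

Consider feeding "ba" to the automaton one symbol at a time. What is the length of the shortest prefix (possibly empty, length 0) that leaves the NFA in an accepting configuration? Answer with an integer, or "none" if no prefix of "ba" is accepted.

Start in {N}.
Read 'b': N→∅; now ∅.
The set is empty and remains empty for the remaining 1 symbol.
No reachable set along the way intersects F.

none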